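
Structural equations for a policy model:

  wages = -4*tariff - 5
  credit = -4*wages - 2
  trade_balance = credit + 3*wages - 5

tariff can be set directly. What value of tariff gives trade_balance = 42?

tariff = 11

Substituting into the credit equation gives credit = 16*tariff + 18.
Substituting into the trade_balance equation gives trade_balance = 4*tariff - 2.
Solve 4*tariff - 2 = 42: tariff = (42 + 2) / 4 = 11.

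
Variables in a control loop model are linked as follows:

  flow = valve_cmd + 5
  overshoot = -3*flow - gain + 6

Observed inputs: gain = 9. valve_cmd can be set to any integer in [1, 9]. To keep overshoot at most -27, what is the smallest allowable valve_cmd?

valve_cmd = 3

Substituting into the overshoot equation gives overshoot = -3*valve_cmd - 18.
Require -3*valve_cmd - 18 ≤ -27, so valve_cmd ≥ 3.
The smallest integer in [1, 9] satisfying this is 3.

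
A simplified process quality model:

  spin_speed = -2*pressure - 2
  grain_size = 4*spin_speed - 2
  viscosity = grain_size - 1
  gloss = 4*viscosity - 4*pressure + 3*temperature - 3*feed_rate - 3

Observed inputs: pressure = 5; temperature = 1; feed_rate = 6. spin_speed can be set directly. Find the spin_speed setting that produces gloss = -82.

Intervening on spin_speed fixes its value directly, overriding its dependence on pressure.
Substituting into the viscosity equation gives viscosity = 4*spin_speed - 3.
Substituting into the gloss equation gives gloss = 16*spin_speed - 50.
Solve 16*spin_speed - 50 = -82: spin_speed = (-82 + 50) / 16 = -2.

spin_speed = -2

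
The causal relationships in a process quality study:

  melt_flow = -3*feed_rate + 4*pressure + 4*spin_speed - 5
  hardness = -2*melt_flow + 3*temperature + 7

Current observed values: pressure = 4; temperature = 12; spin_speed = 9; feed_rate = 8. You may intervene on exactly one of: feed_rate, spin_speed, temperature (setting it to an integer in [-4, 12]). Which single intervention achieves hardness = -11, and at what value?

Intervening on feed_rate: hardness = 6*feed_rate - 51. Reaching -11 requires feed_rate = 20/3, not an integer.
Intervening on spin_speed: with other inputs at their observed values, hardness = -8*spin_speed + 69. Solving for -11 gives spin_speed = 10, within [-4, 12].
Intervening on temperature: hardness = 3*temperature - 39. Reaching -11 requires temperature = 28/3, not an integer.

set spin_speed = 10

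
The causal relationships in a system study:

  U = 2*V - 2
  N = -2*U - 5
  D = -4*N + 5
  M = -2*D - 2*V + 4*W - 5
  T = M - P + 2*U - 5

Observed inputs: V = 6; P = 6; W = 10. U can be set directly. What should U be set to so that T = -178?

U = 10

Intervening on U fixes its value directly, overriding its dependence on V.
Substituting into the D equation gives D = 8*U + 25.
Substituting into the M equation gives M = -16*U - 27.
T becomes -14*U - 38.
Solve -14*U - 38 = -178: U = (-178 + 38) / -14 = 10.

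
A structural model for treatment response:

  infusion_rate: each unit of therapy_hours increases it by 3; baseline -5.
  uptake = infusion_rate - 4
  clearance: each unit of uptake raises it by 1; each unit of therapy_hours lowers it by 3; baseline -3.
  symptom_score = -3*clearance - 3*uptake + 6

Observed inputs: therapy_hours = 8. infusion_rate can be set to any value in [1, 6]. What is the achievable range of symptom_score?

75 to 105

Intervening on infusion_rate fixes its value directly, overriding its dependence on therapy_hours.
Substituting into the clearance equation gives clearance = infusion_rate - 31.
symptom_score becomes -6*infusion_rate + 111.
Linear in infusion_rate, so extremes are at the endpoints: infusion_rate = 1 gives symptom_score = 105; infusion_rate = 6 gives symptom_score = 75.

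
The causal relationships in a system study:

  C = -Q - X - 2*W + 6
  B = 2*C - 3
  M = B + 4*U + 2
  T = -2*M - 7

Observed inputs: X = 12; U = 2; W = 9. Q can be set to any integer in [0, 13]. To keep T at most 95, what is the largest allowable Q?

Q = 5

Substituting into the C equation gives C = -Q - 24.
This gives B = -2*Q - 51.
Substituting into the M equation gives M = -2*Q - 41.
This gives T = 4*Q + 75.
Require 4*Q + 75 ≤ 95, so Q ≤ 5.
The largest integer in [0, 13] satisfying this is 5.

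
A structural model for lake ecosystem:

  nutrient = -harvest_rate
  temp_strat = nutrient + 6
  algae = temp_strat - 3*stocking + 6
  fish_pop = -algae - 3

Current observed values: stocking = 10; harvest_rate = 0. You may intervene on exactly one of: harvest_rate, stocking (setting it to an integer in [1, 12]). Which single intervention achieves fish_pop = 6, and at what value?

Intervening on harvest_rate: fish_pop = harvest_rate + 15. Reaching 6 requires harvest_rate = -9, outside [1, 12].
Intervening on stocking: with other inputs at their observed values, fish_pop = 3*stocking - 15. Solving for 6 gives stocking = 7, within [1, 12].

set stocking = 7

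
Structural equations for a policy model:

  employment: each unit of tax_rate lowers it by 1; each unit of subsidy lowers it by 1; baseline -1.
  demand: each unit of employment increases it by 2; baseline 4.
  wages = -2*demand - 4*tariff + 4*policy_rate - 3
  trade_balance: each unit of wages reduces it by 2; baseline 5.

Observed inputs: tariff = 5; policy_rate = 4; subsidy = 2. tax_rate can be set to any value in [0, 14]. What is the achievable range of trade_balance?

-101 to 11

Substituting into the employment equation gives employment = -tax_rate - 3.
demand becomes -2*tax_rate - 2.
So wages = 4*tax_rate - 3.
trade_balance becomes -8*tax_rate + 11.
Linear in tax_rate, so extremes are at the endpoints: tax_rate = 0 gives trade_balance = 11; tax_rate = 14 gives trade_balance = -101.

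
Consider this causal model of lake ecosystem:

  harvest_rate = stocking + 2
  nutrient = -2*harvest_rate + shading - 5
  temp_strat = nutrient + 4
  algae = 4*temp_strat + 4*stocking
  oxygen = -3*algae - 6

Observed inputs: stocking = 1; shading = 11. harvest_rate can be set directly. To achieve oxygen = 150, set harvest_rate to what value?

harvest_rate = 12

Intervening on harvest_rate fixes its value directly, overriding its dependence on stocking.
Substituting into the nutrient equation gives nutrient = -2*harvest_rate + 6.
temp_strat becomes -2*harvest_rate + 10.
Substituting into the algae equation gives algae = -8*harvest_rate + 44.
So oxygen = 24*harvest_rate - 138.
Solve 24*harvest_rate - 138 = 150: harvest_rate = (150 + 138) / 24 = 12.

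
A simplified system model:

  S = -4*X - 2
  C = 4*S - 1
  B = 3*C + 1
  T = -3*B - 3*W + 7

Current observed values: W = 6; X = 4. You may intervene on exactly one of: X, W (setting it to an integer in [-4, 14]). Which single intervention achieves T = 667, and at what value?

set W = -2

Intervening on X: T = 144*X + 67. Reaching 667 requires X = 25/6, not an integer.
Intervening on W: with other inputs at their observed values, T = -3*W + 661. Solving for 667 gives W = -2, within [-4, 14].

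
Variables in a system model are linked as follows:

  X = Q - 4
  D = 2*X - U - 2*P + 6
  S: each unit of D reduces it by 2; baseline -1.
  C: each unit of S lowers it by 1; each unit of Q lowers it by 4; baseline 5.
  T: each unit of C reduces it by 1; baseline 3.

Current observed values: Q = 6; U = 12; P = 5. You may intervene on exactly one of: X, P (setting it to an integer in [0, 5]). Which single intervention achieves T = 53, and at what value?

set X = 0

Intervening on X: with other inputs at their observed values, T = -4*X + 53. Solving for 53 gives X = 0, within [0, 5].
Intervening on P: T = 4*P + 25. Reaching 53 requires P = 7, outside [0, 5].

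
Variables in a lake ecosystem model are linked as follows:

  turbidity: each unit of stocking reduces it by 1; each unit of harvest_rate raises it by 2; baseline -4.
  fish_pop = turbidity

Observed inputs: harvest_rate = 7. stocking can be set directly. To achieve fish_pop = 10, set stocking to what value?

Substituting into the turbidity equation gives turbidity = -stocking + 10.
Substituting into the fish_pop equation gives fish_pop = -stocking + 10.
Solve -stocking + 10 = 10: stocking = (10 - 10) / -1 = 0.

stocking = 0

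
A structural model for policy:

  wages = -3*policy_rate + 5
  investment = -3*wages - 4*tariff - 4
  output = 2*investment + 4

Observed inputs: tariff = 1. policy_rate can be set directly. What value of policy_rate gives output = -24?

Substituting into the investment equation gives investment = 9*policy_rate - 23.
Substituting into the output equation gives output = 18*policy_rate - 42.
Solve 18*policy_rate - 42 = -24: policy_rate = (-24 + 42) / 18 = 1.

policy_rate = 1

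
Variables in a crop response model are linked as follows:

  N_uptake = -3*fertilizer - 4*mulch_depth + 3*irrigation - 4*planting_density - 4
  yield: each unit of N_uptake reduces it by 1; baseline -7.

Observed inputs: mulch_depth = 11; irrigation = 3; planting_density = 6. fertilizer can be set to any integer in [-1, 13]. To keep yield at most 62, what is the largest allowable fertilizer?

Substituting into the N_uptake equation gives N_uptake = -3*fertilizer - 63.
This gives yield = 3*fertilizer + 56.
Require 3*fertilizer + 56 ≤ 62, so fertilizer ≤ 2.
The largest integer in [-1, 13] satisfying this is 2.

fertilizer = 2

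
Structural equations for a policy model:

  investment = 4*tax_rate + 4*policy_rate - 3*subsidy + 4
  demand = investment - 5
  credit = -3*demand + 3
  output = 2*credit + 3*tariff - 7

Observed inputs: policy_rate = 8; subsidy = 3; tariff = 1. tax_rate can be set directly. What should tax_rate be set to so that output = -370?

tax_rate = 10

Substituting into the investment equation gives investment = 4*tax_rate + 27.
So demand = 4*tax_rate + 22.
credit becomes -12*tax_rate - 63.
Substituting into the output equation gives output = -24*tax_rate - 130.
Solve -24*tax_rate - 130 = -370: tax_rate = (-370 + 130) / -24 = 10.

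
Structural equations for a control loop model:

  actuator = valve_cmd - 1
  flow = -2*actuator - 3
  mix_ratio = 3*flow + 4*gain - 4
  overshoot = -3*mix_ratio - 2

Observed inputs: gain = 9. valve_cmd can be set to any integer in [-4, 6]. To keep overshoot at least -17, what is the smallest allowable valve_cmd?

Substituting into the flow equation gives flow = -2*valve_cmd - 1.
So mix_ratio = -6*valve_cmd + 29.
Substituting into the overshoot equation gives overshoot = 18*valve_cmd - 89.
Require 18*valve_cmd - 89 ≥ -17, so valve_cmd ≥ 4.
The smallest integer in [-4, 6] satisfying this is 4.

valve_cmd = 4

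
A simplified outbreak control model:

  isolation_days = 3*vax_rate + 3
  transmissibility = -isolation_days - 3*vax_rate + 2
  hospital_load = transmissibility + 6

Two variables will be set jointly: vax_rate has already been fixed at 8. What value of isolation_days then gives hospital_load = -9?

isolation_days = -7

With vax_rate held at 8:
Intervening on isolation_days fixes its value directly, overriding its dependence on vax_rate.
Substituting into the transmissibility equation gives transmissibility = -isolation_days - 22.
Substituting into the hospital_load equation gives hospital_load = -isolation_days - 16.
Solve -isolation_days - 16 = -9: isolation_days = (-9 + 16) / -1 = -7.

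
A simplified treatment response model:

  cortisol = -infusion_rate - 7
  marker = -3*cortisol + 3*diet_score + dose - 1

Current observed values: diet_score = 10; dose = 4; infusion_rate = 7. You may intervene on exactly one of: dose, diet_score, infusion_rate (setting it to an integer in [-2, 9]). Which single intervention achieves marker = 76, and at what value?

Intervening on dose: with other inputs at their observed values, marker = dose + 71. Solving for 76 gives dose = 5, within [-2, 9].
Intervening on diet_score: marker = 3*diet_score + 45. Reaching 76 requires diet_score = 31/3, not an integer.
Intervening on infusion_rate: marker = 3*infusion_rate + 54. Reaching 76 requires infusion_rate = 22/3, not an integer.

set dose = 5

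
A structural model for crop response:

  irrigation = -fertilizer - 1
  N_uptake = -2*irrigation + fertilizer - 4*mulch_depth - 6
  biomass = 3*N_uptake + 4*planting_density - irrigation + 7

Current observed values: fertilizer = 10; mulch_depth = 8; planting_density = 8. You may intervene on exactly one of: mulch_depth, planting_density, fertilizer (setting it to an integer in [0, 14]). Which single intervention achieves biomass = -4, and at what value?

Intervening on mulch_depth: with other inputs at their observed values, biomass = -12*mulch_depth + 128. Solving for -4 gives mulch_depth = 11, within [0, 14].
Intervening on planting_density: biomass = 4*planting_density. Reaching -4 requires planting_density = -1, outside [0, 14].
Intervening on fertilizer: biomass = 10*fertilizer - 68. Reaching -4 requires fertilizer = 32/5, not an integer.

set mulch_depth = 11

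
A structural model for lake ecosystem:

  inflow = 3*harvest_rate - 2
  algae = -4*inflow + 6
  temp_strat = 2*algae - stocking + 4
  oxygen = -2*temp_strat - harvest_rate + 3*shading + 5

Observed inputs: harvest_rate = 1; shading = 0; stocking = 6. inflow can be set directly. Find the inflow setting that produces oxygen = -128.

Intervening on inflow fixes its value directly, overriding its dependence on harvest_rate.
Substituting into the temp_strat equation gives temp_strat = -8*inflow + 10.
oxygen becomes 16*inflow - 16.
Solve 16*inflow - 16 = -128: inflow = (-128 + 16) / 16 = -7.

inflow = -7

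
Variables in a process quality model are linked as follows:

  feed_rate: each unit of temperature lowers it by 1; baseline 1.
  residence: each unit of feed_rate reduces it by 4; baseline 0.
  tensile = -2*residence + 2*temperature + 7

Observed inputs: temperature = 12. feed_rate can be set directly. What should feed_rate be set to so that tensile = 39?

Intervening on feed_rate fixes its value directly, overriding its dependence on temperature.
Substituting into the tensile equation gives tensile = 8*feed_rate + 31.
Solve 8*feed_rate + 31 = 39: feed_rate = (39 - 31) / 8 = 1.

feed_rate = 1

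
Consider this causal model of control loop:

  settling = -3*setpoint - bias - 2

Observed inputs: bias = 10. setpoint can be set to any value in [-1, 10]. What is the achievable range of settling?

Substituting into the settling equation gives settling = -3*setpoint - 12.
Linear in setpoint, so extremes are at the endpoints: setpoint = -1 gives settling = -9; setpoint = 10 gives settling = -42.

-42 to -9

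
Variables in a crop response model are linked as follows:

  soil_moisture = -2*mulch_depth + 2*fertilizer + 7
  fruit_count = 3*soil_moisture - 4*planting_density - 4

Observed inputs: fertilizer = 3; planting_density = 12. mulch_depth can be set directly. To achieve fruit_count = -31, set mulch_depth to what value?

Substituting into the soil_moisture equation gives soil_moisture = -2*mulch_depth + 13.
Substituting into the fruit_count equation gives fruit_count = -6*mulch_depth - 13.
Solve -6*mulch_depth - 13 = -31: mulch_depth = (-31 + 13) / -6 = 3.

mulch_depth = 3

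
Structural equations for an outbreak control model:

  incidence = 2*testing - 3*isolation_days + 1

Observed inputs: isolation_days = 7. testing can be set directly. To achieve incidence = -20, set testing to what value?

testing = 0

Substituting into the incidence equation gives incidence = 2*testing - 20.
Solve 2*testing - 20 = -20: testing = (-20 + 20) / 2 = 0.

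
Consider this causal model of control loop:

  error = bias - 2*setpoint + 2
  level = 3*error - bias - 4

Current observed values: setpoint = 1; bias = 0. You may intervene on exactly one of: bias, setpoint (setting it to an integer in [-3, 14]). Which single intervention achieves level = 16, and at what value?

Intervening on bias: with other inputs at their observed values, level = 2*bias - 4. Solving for 16 gives bias = 10, within [-3, 14].
Intervening on setpoint: level = -6*setpoint + 2. Reaching 16 requires setpoint = -7/3, not an integer.

set bias = 10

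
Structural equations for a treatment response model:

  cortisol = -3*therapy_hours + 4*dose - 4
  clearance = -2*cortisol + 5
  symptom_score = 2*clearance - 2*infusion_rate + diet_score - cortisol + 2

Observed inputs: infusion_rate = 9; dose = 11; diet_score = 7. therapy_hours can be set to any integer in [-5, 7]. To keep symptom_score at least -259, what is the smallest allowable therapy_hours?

Substituting into the cortisol equation gives cortisol = -3*therapy_hours + 40.
clearance becomes 6*therapy_hours - 75.
Substituting into the symptom_score equation gives symptom_score = 15*therapy_hours - 199.
Require 15*therapy_hours - 199 ≥ -259, so therapy_hours ≥ -4.
The smallest integer in [-5, 7] satisfying this is -4.

therapy_hours = -4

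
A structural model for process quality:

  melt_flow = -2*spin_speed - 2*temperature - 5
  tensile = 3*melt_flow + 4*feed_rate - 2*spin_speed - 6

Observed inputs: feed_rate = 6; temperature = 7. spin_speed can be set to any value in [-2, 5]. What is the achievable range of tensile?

-79 to -23

Substituting into the melt_flow equation gives melt_flow = -2*spin_speed - 19.
tensile becomes -8*spin_speed - 39.
Linear in spin_speed, so extremes are at the endpoints: spin_speed = -2 gives tensile = -23; spin_speed = 5 gives tensile = -79.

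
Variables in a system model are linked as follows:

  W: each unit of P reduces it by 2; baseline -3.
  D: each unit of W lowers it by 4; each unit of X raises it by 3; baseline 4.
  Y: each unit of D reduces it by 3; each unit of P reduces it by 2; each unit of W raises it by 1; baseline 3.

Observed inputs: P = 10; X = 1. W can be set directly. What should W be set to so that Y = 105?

Intervening on W fixes its value directly, overriding its dependence on P.
Substituting into the D equation gives D = -4*W + 7.
Substituting into the Y equation gives Y = 13*W - 38.
Solve 13*W - 38 = 105: W = (105 + 38) / 13 = 11.

W = 11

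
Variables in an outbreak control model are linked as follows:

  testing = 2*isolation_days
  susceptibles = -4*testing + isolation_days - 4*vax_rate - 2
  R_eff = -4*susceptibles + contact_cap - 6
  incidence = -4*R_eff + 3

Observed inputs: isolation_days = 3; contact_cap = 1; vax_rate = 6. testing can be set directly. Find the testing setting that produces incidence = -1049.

testing = 11

Intervening on testing fixes its value directly, overriding its dependence on isolation_days.
Substituting into the susceptibles equation gives susceptibles = -4*testing - 23.
Substituting into the R_eff equation gives R_eff = 16*testing + 87.
incidence becomes -64*testing - 345.
Solve -64*testing - 345 = -1049: testing = (-1049 + 345) / -64 = 11.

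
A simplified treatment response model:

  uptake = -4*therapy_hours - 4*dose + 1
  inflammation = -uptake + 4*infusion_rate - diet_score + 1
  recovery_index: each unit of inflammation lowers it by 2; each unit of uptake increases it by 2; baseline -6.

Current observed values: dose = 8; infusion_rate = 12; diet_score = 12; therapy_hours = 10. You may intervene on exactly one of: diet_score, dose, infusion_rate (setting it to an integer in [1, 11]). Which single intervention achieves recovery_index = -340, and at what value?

set infusion_rate = 9

Intervening on diet_score: recovery_index = 2*diet_score - 388. Reaching -340 requires diet_score = 24, outside [1, 11].
Intervening on dose: recovery_index = -16*dose - 236. Reaching -340 requires dose = 13/2, not an integer.
Intervening on infusion_rate: with other inputs at their observed values, recovery_index = -8*infusion_rate - 268. Solving for -340 gives infusion_rate = 9, within [1, 11].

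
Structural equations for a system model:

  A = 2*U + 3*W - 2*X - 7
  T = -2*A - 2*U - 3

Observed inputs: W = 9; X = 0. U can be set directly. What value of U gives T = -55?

Substituting into the A equation gives A = 2*U + 20.
Substituting into the T equation gives T = -6*U - 43.
Solve -6*U - 43 = -55: U = (-55 + 43) / -6 = 2.

U = 2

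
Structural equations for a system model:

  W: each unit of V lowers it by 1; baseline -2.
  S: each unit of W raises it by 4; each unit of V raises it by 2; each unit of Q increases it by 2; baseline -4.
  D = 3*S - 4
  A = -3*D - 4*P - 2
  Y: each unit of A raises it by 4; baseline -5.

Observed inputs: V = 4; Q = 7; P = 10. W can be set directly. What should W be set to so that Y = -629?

Intervening on W fixes its value directly, overriding its dependence on V.
Substituting into the S equation gives S = 4*W + 18.
Substituting into the D equation gives D = 12*W + 50.
So A = -36*W - 192.
So Y = -144*W - 773.
Solve -144*W - 773 = -629: W = (-629 + 773) / -144 = -1.

W = -1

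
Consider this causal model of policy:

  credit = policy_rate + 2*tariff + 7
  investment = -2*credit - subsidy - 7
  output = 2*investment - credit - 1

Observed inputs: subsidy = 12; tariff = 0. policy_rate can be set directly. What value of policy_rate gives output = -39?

Substituting into the credit equation gives credit = policy_rate + 7.
Substituting into the investment equation gives investment = -2*policy_rate - 33.
This gives output = -5*policy_rate - 74.
Solve -5*policy_rate - 74 = -39: policy_rate = (-39 + 74) / -5 = -7.

policy_rate = -7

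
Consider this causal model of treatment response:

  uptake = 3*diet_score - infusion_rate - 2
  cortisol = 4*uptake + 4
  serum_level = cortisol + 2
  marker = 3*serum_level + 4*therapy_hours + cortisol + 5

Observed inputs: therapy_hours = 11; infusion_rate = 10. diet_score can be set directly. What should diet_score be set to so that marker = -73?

Substituting into the uptake equation gives uptake = 3*diet_score - 12.
Substituting into the cortisol equation gives cortisol = 12*diet_score - 44.
This gives serum_level = 12*diet_score - 42.
marker becomes 48*diet_score - 121.
Solve 48*diet_score - 121 = -73: diet_score = (-73 + 121) / 48 = 1.

diet_score = 1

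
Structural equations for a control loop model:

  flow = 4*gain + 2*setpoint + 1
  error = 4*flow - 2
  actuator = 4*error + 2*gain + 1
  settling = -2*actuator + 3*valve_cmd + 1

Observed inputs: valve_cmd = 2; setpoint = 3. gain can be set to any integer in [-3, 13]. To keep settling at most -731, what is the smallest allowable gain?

gain = 4

Substituting into the flow equation gives flow = 4*gain + 7.
Substituting into the error equation gives error = 16*gain + 26.
Substituting into the actuator equation gives actuator = 66*gain + 105.
This gives settling = -132*gain - 203.
Require -132*gain - 203 ≤ -731, so gain ≥ 4.
The smallest integer in [-3, 13] satisfying this is 4.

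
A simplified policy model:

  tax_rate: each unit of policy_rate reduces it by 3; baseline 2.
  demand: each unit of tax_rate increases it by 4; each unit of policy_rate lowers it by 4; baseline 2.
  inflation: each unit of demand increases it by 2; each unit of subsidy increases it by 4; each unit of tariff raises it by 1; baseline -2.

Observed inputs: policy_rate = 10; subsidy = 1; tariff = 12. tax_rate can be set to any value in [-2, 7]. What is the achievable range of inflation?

-78 to -6

Intervening on tax_rate fixes its value directly, overriding its dependence on policy_rate.
Substituting into the demand equation gives demand = 4*tax_rate - 38.
This gives inflation = 8*tax_rate - 62.
Linear in tax_rate, so extremes are at the endpoints: tax_rate = -2 gives inflation = -78; tax_rate = 7 gives inflation = -6.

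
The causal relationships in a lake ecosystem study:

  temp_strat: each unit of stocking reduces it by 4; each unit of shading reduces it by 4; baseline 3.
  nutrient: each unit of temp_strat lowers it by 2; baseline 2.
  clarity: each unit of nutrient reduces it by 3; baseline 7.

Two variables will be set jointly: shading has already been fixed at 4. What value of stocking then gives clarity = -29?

With shading held at 4:
Substituting into the temp_strat equation gives temp_strat = -4*stocking - 13.
nutrient becomes 8*stocking + 28.
Substituting into the clarity equation gives clarity = -24*stocking - 77.
Solve -24*stocking - 77 = -29: stocking = (-29 + 77) / -24 = -2.

stocking = -2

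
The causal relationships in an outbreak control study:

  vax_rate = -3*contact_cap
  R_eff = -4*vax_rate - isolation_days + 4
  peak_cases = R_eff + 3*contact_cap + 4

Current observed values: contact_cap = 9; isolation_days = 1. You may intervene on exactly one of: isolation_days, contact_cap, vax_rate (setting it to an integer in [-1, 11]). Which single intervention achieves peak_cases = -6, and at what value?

Intervening on isolation_days: peak_cases = -isolation_days + 143. Reaching -6 requires isolation_days = 149, outside [-1, 11].
Intervening on contact_cap: peak_cases = 15*contact_cap + 7. Reaching -6 requires contact_cap = -13/15, not an integer.
Intervening on vax_rate: with other inputs at their observed values, peak_cases = -4*vax_rate + 34. Solving for -6 gives vax_rate = 10, within [-1, 11].

set vax_rate = 10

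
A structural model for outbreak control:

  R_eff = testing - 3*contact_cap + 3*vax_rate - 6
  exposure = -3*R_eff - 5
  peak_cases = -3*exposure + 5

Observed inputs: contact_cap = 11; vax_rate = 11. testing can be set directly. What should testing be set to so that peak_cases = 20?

testing = 6

Substituting into the R_eff equation gives R_eff = testing - 6.
So exposure = -3*testing + 13.
peak_cases becomes 9*testing - 34.
Solve 9*testing - 34 = 20: testing = (20 + 34) / 9 = 6.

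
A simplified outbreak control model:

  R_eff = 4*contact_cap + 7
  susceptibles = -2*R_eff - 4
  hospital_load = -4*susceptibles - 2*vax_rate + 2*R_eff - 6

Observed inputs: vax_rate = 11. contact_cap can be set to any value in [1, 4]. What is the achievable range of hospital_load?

98 to 218

Substituting into the susceptibles equation gives susceptibles = -8*contact_cap - 18.
Substituting into the hospital_load equation gives hospital_load = 40*contact_cap + 58.
Linear in contact_cap, so extremes are at the endpoints: contact_cap = 1 gives hospital_load = 98; contact_cap = 4 gives hospital_load = 218.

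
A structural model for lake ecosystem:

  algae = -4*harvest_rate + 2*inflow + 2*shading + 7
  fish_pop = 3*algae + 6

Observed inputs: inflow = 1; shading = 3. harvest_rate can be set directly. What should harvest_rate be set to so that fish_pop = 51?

Substituting into the algae equation gives algae = -4*harvest_rate + 15.
So fish_pop = -12*harvest_rate + 51.
Solve -12*harvest_rate + 51 = 51: harvest_rate = (51 - 51) / -12 = 0.

harvest_rate = 0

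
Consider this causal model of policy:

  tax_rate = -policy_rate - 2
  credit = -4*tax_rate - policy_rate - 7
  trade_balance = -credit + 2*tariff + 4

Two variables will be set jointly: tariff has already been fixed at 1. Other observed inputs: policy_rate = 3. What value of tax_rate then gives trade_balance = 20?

With tariff held at 1:
Intervening on tax_rate fixes its value directly, overriding its dependence on policy_rate.
Substituting into the credit equation gives credit = -4*tax_rate - 10.
Substituting into the trade_balance equation gives trade_balance = 4*tax_rate + 16.
Solve 4*tax_rate + 16 = 20: tax_rate = (20 - 16) / 4 = 1.

tax_rate = 1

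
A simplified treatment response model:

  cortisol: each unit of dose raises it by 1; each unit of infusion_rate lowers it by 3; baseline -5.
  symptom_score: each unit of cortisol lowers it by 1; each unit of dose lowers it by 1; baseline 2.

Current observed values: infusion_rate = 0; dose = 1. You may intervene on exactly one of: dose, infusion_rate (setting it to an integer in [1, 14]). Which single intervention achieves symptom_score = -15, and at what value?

Intervening on dose: with other inputs at their observed values, symptom_score = -2*dose + 7. Solving for -15 gives dose = 11, within [1, 14].
Intervening on infusion_rate: symptom_score = 3*infusion_rate + 5. Reaching -15 requires infusion_rate = -20/3, not an integer.

set dose = 11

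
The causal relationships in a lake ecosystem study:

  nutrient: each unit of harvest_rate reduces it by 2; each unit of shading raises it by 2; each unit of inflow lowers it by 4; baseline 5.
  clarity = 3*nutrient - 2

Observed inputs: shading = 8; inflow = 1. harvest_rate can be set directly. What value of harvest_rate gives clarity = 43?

Substituting into the nutrient equation gives nutrient = -2*harvest_rate + 17.
clarity becomes -6*harvest_rate + 49.
Solve -6*harvest_rate + 49 = 43: harvest_rate = (43 - 49) / -6 = 1.

harvest_rate = 1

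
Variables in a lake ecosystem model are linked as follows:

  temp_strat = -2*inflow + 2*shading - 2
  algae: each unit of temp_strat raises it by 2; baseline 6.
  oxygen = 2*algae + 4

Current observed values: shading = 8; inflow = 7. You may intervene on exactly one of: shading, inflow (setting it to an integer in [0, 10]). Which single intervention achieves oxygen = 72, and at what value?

Intervening on shading: oxygen = 8*shading - 48. Reaching 72 requires shading = 15, outside [0, 10].
Intervening on inflow: with other inputs at their observed values, oxygen = -8*inflow + 72. Solving for 72 gives inflow = 0, within [0, 10].

set inflow = 0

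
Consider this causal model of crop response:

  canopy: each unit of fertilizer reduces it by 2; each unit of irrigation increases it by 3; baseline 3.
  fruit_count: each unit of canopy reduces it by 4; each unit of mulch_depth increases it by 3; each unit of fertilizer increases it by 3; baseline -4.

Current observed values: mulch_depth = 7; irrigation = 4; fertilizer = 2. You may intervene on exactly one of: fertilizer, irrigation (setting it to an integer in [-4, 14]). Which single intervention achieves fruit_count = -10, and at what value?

Intervening on fertilizer: with other inputs at their observed values, fruit_count = 11*fertilizer - 43. Solving for -10 gives fertilizer = 3, within [-4, 14].
Intervening on irrigation: fruit_count = -12*irrigation + 27. Reaching -10 requires irrigation = 37/12, not an integer.

set fertilizer = 3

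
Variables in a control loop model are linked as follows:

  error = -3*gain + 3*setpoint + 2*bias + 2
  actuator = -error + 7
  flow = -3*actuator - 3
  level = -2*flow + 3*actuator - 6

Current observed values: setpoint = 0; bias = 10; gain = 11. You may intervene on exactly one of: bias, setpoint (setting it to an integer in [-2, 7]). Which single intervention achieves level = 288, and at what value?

set bias = 3

Intervening on bias: with other inputs at their observed values, level = -18*bias + 342. Solving for 288 gives bias = 3, within [-2, 7].
Intervening on setpoint: level = -27*setpoint + 162. Reaching 288 requires setpoint = -14/3, not an integer.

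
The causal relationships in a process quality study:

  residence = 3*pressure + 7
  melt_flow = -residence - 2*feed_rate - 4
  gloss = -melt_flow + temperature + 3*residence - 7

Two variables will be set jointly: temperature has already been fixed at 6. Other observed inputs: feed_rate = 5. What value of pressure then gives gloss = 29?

With temperature held at 6:
Substituting into the melt_flow equation gives melt_flow = -3*pressure - 21.
Substituting into the gloss equation gives gloss = 12*pressure + 41.
Solve 12*pressure + 41 = 29: pressure = (29 - 41) / 12 = -1.

pressure = -1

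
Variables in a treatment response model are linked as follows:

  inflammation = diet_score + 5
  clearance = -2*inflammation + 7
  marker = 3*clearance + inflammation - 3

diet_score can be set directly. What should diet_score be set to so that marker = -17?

Substituting into the clearance equation gives clearance = -2*diet_score - 3.
This gives marker = -5*diet_score - 7.
Solve -5*diet_score - 7 = -17: diet_score = (-17 + 7) / -5 = 2.

diet_score = 2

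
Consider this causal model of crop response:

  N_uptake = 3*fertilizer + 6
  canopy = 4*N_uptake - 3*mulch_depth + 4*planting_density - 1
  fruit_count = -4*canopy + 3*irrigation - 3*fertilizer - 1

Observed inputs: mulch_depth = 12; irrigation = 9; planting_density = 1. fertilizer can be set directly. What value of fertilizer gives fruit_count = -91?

Substituting into the canopy equation gives canopy = 12*fertilizer - 9.
So fruit_count = -51*fertilizer + 62.
Solve -51*fertilizer + 62 = -91: fertilizer = (-91 - 62) / -51 = 3.

fertilizer = 3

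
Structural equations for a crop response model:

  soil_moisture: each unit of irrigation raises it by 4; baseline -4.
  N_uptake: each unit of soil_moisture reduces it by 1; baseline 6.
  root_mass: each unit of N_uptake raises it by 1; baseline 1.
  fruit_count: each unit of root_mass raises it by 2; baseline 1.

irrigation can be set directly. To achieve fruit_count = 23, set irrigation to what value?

irrigation = 0

Substituting into the N_uptake equation gives N_uptake = -4*irrigation + 10.
This gives root_mass = -4*irrigation + 11.
This gives fruit_count = -8*irrigation + 23.
Solve -8*irrigation + 23 = 23: irrigation = (23 - 23) / -8 = 0.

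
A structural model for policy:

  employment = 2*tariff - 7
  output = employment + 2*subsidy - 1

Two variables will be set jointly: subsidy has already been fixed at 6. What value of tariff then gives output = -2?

With subsidy held at 6:
Substituting into the output equation gives output = 2*tariff + 4.
Solve 2*tariff + 4 = -2: tariff = (-2 - 4) / 2 = -3.

tariff = -3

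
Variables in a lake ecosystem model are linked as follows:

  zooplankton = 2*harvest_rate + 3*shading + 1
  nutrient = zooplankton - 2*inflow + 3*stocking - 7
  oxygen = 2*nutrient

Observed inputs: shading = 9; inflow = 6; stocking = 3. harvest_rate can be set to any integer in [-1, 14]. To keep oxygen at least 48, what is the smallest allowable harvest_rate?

Substituting into the zooplankton equation gives zooplankton = 2*harvest_rate + 28.
nutrient becomes 2*harvest_rate + 18.
oxygen becomes 4*harvest_rate + 36.
Require 4*harvest_rate + 36 ≥ 48, so harvest_rate ≥ 3.
The smallest integer in [-1, 14] satisfying this is 3.

harvest_rate = 3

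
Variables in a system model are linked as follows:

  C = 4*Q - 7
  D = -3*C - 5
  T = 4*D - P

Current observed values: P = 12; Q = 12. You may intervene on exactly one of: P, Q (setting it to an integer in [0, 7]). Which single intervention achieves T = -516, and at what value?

Intervening on P: with other inputs at their observed values, T = -P - 512. Solving for -516 gives P = 4, within [0, 7].
Intervening on Q: T = -48*Q + 52. Reaching -516 requires Q = 71/6, not an integer.

set P = 4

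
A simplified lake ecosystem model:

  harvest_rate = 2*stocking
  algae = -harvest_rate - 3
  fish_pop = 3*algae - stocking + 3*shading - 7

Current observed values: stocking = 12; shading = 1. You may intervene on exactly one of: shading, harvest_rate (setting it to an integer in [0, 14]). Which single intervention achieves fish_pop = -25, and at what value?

set harvest_rate = 0

Intervening on shading: fish_pop = 3*shading - 100. Reaching -25 requires shading = 25, outside [0, 14].
Intervening on harvest_rate: with other inputs at their observed values, fish_pop = -3*harvest_rate - 25. Solving for -25 gives harvest_rate = 0, within [0, 14].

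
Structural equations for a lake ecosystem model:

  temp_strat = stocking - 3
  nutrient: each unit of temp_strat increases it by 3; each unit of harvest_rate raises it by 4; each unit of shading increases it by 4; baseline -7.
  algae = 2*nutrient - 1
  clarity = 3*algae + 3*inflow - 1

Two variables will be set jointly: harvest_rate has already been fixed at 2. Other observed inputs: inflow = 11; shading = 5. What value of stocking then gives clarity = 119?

stocking = 1

With harvest_rate held at 2:
Substituting into the nutrient equation gives nutrient = 3*stocking + 12.
Substituting into the algae equation gives algae = 6*stocking + 23.
This gives clarity = 18*stocking + 101.
Solve 18*stocking + 101 = 119: stocking = (119 - 101) / 18 = 1.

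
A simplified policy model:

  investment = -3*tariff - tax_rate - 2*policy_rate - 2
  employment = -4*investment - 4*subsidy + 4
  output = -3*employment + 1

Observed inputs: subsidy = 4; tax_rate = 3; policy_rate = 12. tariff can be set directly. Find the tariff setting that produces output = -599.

tariff = 8

Substituting into the investment equation gives investment = -3*tariff - 29.
This gives employment = 12*tariff + 104.
output becomes -36*tariff - 311.
Solve -36*tariff - 311 = -599: tariff = (-599 + 311) / -36 = 8.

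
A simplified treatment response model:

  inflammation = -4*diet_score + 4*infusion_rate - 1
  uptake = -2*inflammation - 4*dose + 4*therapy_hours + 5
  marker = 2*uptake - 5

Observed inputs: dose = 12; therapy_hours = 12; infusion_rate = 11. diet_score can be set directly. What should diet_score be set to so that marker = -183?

diet_score = -1

Substituting into the inflammation equation gives inflammation = -4*diet_score + 43.
Substituting into the uptake equation gives uptake = 8*diet_score - 81.
So marker = 16*diet_score - 167.
Solve 16*diet_score - 167 = -183: diet_score = (-183 + 167) / 16 = -1.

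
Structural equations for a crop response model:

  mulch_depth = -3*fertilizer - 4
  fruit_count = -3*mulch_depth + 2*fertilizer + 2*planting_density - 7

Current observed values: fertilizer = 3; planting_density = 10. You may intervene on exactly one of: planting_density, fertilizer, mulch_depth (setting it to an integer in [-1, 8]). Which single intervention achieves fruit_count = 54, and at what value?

Intervening on planting_density: with other inputs at their observed values, fruit_count = 2*planting_density + 38. Solving for 54 gives planting_density = 8, within [-1, 8].
Intervening on fertilizer: fruit_count = 11*fertilizer + 25. Reaching 54 requires fertilizer = 29/11, not an integer.
Intervening on mulch_depth: fruit_count = -3*mulch_depth + 19. Reaching 54 requires mulch_depth = -35/3, not an integer.

set planting_density = 8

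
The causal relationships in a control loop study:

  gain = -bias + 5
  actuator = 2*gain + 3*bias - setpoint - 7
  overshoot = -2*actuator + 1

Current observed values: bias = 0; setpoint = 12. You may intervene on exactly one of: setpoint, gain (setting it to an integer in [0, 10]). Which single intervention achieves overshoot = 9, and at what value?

Intervening on setpoint: with other inputs at their observed values, overshoot = 2*setpoint - 5. Solving for 9 gives setpoint = 7, within [0, 10].
Intervening on gain: overshoot = -4*gain + 39. Reaching 9 requires gain = 15/2, not an integer.

set setpoint = 7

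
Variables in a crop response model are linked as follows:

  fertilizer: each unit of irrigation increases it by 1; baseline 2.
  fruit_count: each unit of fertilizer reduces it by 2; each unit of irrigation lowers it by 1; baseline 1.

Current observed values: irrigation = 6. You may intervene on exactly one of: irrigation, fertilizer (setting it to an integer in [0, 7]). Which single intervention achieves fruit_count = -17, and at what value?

set fertilizer = 6

Intervening on irrigation: fruit_count = -3*irrigation - 3. Reaching -17 requires irrigation = 14/3, not an integer.
Intervening on fertilizer: with other inputs at their observed values, fruit_count = -2*fertilizer - 5. Solving for -17 gives fertilizer = 6, within [0, 7].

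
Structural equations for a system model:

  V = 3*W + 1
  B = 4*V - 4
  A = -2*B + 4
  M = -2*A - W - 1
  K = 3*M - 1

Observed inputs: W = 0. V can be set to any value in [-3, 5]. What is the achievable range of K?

Intervening on V fixes its value directly, overriding its dependence on W.
Substituting into the A equation gives A = -8*V + 12.
Substituting into the M equation gives M = 16*V - 25.
K becomes 48*V - 76.
Linear in V, so extremes are at the endpoints: V = -3 gives K = -220; V = 5 gives K = 164.

-220 to 164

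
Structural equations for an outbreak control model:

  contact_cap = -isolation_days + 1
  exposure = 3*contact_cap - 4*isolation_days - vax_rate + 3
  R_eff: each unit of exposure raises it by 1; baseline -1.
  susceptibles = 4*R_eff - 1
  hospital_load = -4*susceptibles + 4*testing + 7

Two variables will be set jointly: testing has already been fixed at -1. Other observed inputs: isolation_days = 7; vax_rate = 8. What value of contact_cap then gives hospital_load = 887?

contact_cap = -7

With testing held at -1:
Intervening on contact_cap fixes its value directly, overriding its dependence on isolation_days.
Substituting into the exposure equation gives exposure = 3*contact_cap - 33.
R_eff becomes 3*contact_cap - 34.
Substituting into the susceptibles equation gives susceptibles = 12*contact_cap - 137.
Substituting into the hospital_load equation gives hospital_load = -48*contact_cap + 551.
Solve -48*contact_cap + 551 = 887: contact_cap = (887 - 551) / -48 = -7.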